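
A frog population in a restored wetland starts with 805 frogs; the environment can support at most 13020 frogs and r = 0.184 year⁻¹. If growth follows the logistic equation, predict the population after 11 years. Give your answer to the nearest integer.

4333 frogs

A = (K − N₀)/N₀ = (13020 − 805)/805 = 15.174.
N(t) = K/(1 + A·e^(−rt)) = 13020/(1 + 15.174×e^(−0.184×11)).
e^(−2.024) = 0.13213; denominator = 1 + 15.174×0.13213 = 3.0049.
N = 13020/3.0049 = 4332.97.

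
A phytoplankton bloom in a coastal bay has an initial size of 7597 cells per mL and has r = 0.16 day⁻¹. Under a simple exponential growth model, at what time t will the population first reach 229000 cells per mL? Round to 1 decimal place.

21.3 days

Set N₀·e^(rt) = 229000: e^(0.16·t) = 229000/7597 = 30.143.
0.16·t = ln(30.143) = 3.406, so t = 3.406/0.16 = 21.287.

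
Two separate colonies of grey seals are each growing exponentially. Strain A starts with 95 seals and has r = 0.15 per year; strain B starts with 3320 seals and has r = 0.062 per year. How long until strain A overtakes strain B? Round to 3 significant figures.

Set 95·e^(0.15t) = 3320·e^(0.062t).
e^((0.15 − 0.062)t) = 3320/95 → e^(0.088·t) = 34.947.
0.088·t = ln(34.947) = 3.5538, so t = 3.5538/0.088 = 40.385.

40.4 years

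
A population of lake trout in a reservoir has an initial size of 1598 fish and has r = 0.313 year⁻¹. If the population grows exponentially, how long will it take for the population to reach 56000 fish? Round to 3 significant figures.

11.4 years

Set N₀·e^(rt) = 56000: e^(0.313·t) = 56000/1598 = 35.044.
0.313·t = ln(35.044) = 3.5566, so t = 3.5566/0.313 = 11.363.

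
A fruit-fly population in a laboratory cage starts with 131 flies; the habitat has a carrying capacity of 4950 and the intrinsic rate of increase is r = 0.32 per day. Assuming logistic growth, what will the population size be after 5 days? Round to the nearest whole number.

587 flies

A = (K − N₀)/N₀ = (4950 − 131)/131 = 36.786.
N(t) = K/(1 + A·e^(−rt)) = 4950/(1 + 36.786×e^(−0.32×5)).
e^(−1.6) = 0.2019; denominator = 1 + 36.786×0.2019 = 8.427.
N = 4950/8.427 = 587.396.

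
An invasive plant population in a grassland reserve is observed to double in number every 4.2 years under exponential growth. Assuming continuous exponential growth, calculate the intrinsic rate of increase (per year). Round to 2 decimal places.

r = ln(2)/t_d = 0.6931/4.2 = 0.16504.

0.17 per year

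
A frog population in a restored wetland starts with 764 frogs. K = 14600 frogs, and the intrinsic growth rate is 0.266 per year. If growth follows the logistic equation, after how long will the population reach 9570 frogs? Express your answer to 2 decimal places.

13.31 years

A = (K − N₀)/N₀ = (14600 − 764)/764 = 18.11.
Solve 14600/(1 + 18.11·e^(−0.266t)) = 9570: 1 + 18.11·e^(−0.266t) = 1.5256, so e^(−0.266t) = 0.0290228.
−0.266·t = ln(0.0290228) = -3.5397, so t = 3.5397/0.266 = 13.307.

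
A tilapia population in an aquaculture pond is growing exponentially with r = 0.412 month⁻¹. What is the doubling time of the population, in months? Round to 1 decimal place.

Doubling time t_d = ln(2)/r = 0.6931/0.412 = 1.6824.

1.7 months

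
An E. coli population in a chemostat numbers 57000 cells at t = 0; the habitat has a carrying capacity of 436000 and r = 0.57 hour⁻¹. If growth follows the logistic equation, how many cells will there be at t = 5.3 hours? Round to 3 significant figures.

A = (K − N₀)/N₀ = (436000 − 57000)/57000 = 6.6491.
N(t) = K/(1 + A·e^(−rt)) = 436000/(1 + 6.6491×e^(−0.57×5.3)).
e^(−3.021) = 0.048752; denominator = 1 + 6.6491×0.048752 = 1.3242.
N = 436000/1.3242 = 329265.

329000 cells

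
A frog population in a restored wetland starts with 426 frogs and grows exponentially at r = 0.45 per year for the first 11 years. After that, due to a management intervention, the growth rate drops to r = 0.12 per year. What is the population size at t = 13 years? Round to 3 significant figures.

76500 frogs

Phase 1: N(11) = 426·e^(0.45×11) = 426·e^4.95 = 60140.5.
Phase 2 runs for 13 − 11 = 2 years at r = 0.12.
N(13) = 60140.5·e^(0.12×2) = 60140.5·e^0.24 = 76453.6.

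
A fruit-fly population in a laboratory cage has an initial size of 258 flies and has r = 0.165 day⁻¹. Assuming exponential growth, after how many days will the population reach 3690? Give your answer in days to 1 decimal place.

Set N₀·e^(rt) = 3690: e^(0.165·t) = 3690/258 = 14.302.
0.165·t = ln(14.302) = 2.6604, so t = 2.6604/0.165 = 16.124.

16.1 days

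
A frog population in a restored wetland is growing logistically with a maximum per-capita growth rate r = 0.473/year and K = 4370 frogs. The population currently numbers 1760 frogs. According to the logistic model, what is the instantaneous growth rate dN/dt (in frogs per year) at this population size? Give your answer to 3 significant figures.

497 frogs per year

dN/dt = rN(1 − N/K) = 0.473 × 1760 × (1 − 1760/4370).
1 − 1760/4370 = 0.59725; dN/dt = 0.473 × 1760 × 0.59725 = 497.2.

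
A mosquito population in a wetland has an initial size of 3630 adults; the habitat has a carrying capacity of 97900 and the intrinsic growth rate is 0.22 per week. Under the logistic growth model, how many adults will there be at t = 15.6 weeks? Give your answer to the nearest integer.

A = (K − N₀)/N₀ = (97900 − 3630)/3630 = 25.97.
N(t) = K/(1 + A·e^(−rt)) = 97900/(1 + 25.97×e^(−0.22×15.6)).
e^(−3.432) = 0.032322; denominator = 1 + 25.97×0.032322 = 1.8394.
N = 97900/1.8394 = 53223.9.

53224 adults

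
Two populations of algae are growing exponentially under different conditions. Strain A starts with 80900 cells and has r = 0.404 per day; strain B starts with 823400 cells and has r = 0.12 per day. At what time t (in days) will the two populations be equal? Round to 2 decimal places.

Set 80900·e^(0.404t) = 823400·e^(0.12t).
e^((0.404 − 0.12)t) = 823400/80900 → e^(0.284·t) = 10.178.
0.284·t = ln(10.178) = 2.3202, so t = 2.3202/0.284 = 8.1698.

8.17 days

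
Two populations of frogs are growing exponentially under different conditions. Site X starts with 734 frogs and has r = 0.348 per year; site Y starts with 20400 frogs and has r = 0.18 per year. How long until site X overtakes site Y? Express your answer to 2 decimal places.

Set 734·e^(0.348t) = 20400·e^(0.18t).
e^((0.348 − 0.18)t) = 20400/734 → e^(0.168·t) = 27.793.
0.168·t = ln(27.793) = 3.3248, so t = 3.3248/0.168 = 19.79.

19.79 years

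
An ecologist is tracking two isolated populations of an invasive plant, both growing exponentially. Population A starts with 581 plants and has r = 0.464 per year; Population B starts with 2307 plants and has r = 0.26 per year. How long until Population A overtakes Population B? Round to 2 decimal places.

Set 581·e^(0.464t) = 2307·e^(0.26t).
e^((0.464 − 0.26)t) = 2307/581 → e^(0.204·t) = 3.9707.
0.204·t = ln(3.9707) = 1.379, so t = 1.379/0.204 = 6.7596.

6.76 years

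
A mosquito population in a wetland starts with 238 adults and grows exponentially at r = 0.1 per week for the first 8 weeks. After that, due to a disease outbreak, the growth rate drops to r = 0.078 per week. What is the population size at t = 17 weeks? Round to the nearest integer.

1069 adults

Phase 1: N(8) = 238·e^(0.1×8) = 238·e^0.8 = 529.679.
Phase 2 runs for 17 − 8 = 9 weeks at r = 0.078.
N(17) = 529.679·e^(0.078×9) = 529.679·e^0.702 = 1068.78.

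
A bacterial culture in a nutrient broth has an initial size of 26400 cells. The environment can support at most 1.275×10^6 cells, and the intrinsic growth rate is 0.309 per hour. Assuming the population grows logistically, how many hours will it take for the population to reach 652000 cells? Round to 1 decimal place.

A = (K − N₀)/N₀ = (1.275×10^6 − 26400)/26400 = 47.295.
Solve 1.275×10^6/(1 + 47.295·e^(−0.309t)) = 652000: 1 + 47.295·e^(−0.309t) = 1.9555, so e^(−0.309t) = 0.0202032.
−0.309·t = ln(0.0202032) = -3.9019, so t = 3.9019/0.309 = 12.628.

12.6 hours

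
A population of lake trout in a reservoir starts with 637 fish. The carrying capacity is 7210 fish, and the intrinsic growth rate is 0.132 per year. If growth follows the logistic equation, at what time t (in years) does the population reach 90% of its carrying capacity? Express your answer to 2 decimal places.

34.33 years

A = (K − N₀)/N₀ = (7210 − 637)/637 = 10.319.
Solve 7210/(1 + 10.319·e^(−0.132t)) = 6489: 1 + 10.319·e^(−0.132t) = 1.1111, so e^(−0.132t) = 0.010768.
−0.132·t = ln(0.010768) = -4.5312, so t = 4.5312/0.132 = 34.327.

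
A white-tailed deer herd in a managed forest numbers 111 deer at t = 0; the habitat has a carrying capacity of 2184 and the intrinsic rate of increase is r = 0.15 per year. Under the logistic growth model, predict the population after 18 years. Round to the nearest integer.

A = (K − N₀)/N₀ = (2184 − 111)/111 = 18.676.
N(t) = K/(1 + A·e^(−rt)) = 2184/(1 + 18.676×e^(−0.15×18)).
e^(−2.7) = 0.067206; denominator = 1 + 18.676×0.067206 = 2.2551.
N = 2184/2.2551 = 968.468.

968 deer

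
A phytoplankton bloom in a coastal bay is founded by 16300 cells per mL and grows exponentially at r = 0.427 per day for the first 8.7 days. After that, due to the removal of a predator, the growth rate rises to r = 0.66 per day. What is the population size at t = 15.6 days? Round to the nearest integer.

Phase 1: N(8.7) = 16300·e^(0.427×8.7) = 16300·e^3.715 = 669188.
Phase 2 runs for 15.6 − 8.7 = 6.9 days at r = 0.66.
N(15.6) = 669188·e^(0.66×6.9) = 669188·e^4.554 = 6.358069×10^7.

63580691 cells per mL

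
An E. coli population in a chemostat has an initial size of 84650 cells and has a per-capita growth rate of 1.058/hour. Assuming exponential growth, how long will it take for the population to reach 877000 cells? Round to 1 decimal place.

2.2 hours

Set N₀·e^(rt) = 877000: e^(1.058·t) = 877000/84650 = 10.36.
1.058·t = ln(10.36) = 2.338, so t = 2.338/1.058 = 2.2098.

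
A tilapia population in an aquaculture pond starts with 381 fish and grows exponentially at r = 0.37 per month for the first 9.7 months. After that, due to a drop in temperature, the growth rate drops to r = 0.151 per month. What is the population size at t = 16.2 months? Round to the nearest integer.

36802 fish

Phase 1: N(9.7) = 381·e^(0.37×9.7) = 381·e^3.589 = 13791.4.
Phase 2 runs for 16.2 − 9.7 = 6.5 months at r = 0.151.
N(16.2) = 13791.4·e^(0.151×6.5) = 13791.4·e^0.9815 = 36801.7.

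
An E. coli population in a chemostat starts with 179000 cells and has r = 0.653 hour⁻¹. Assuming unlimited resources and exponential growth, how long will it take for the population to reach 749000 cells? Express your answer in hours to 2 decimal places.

Set N₀·e^(rt) = 749000: e^(0.653·t) = 749000/179000 = 4.1844.
0.653·t = ln(4.1844) = 1.4314, so t = 1.4314/0.653 = 2.192.

2.19 hours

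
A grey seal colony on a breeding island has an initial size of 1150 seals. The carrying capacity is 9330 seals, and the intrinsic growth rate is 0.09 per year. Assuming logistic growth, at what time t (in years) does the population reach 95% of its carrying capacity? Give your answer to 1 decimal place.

54.5 years

A = (K − N₀)/N₀ = (9330 − 1150)/1150 = 7.113.
Solve 9330/(1 + 7.113·e^(−0.09t)) = 8863.5: 1 + 7.113·e^(−0.09t) = 1.0526, so e^(−0.09t) = 0.00739931.
−0.09·t = ln(0.00739931) = -4.9064, so t = 4.9064/0.09 = 54.515.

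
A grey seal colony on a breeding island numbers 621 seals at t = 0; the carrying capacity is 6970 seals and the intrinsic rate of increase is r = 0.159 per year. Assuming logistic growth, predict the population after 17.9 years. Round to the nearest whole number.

A = (K − N₀)/N₀ = (6970 − 621)/621 = 10.224.
N(t) = K/(1 + A·e^(−rt)) = 6970/(1 + 10.224×e^(−0.159×17.9)).
e^(−2.846) = 0.05807; denominator = 1 + 10.224×0.05807 = 1.5937.
N = 6970/1.5937 = 4373.47.

4373 seals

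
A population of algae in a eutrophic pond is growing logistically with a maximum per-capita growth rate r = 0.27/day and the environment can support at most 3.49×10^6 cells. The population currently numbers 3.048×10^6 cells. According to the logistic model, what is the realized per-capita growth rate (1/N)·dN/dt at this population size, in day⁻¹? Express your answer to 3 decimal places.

0.034 per day

(1/N)·dN/dt = r(1 − N/K) = 0.27 × (1 − 3.048×10^6/3.49×10^6).
= 0.27 × 0.12665 = 0.034195.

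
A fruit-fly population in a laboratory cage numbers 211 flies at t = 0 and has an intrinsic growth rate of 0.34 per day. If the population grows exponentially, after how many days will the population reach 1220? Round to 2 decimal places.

5.16 days

Set N₀·e^(rt) = 1220: e^(0.34·t) = 1220/211 = 5.782.
0.34·t = ln(5.782) = 1.7547, so t = 1.7547/0.34 = 5.161.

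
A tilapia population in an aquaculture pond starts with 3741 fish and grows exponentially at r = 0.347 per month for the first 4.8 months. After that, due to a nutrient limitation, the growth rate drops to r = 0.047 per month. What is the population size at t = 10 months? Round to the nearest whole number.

Phase 1: N(4.8) = 3741·e^(0.347×4.8) = 3741·e^1.666 = 19785.6.
Phase 2 runs for 10 − 4.8 = 5.2 months at r = 0.047.
N(10) = 19785.6·e^(0.047×5.2) = 19785.6·e^0.2444 = 25263.3.

25263 fish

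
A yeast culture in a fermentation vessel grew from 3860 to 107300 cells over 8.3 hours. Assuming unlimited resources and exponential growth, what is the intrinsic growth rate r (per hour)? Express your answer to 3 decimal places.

0.401 per hour

From N(t) = N₀·e^(rt): e^(r·8.3) = 107300/3860 = 27.798.
r·8.3 = ln(27.798) = 3.325, so r = 3.325/8.3 = 0.4006.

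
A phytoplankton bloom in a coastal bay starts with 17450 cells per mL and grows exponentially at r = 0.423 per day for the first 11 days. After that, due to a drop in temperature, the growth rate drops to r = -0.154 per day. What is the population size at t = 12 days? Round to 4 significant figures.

Phase 1: N(11) = 17450·e^(0.423×11) = 17450·e^4.653 = 1.830491×10^6.
Phase 2 runs for 12 − 11 = 1 days at r = -0.154.
N(12) = 1.830491×10^6·e^(-0.154×1) = 1.830491×10^6·e^-0.154 = 1.569229×10^6.

1569000 cells per mL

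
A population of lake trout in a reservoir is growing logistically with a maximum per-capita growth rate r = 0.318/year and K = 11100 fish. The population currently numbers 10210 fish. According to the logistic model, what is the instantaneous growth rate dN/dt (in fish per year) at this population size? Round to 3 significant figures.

260 fish per year

dN/dt = rN(1 − N/K) = 0.318 × 10210 × (1 − 10210/11100).
1 − 10210/11100 = 0.08018; dN/dt = 0.318 × 10210 × 0.08018 = 260.33.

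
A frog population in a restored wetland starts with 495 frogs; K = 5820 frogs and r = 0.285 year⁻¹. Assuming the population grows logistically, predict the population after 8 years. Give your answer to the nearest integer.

A = (K − N₀)/N₀ = (5820 − 495)/495 = 10.758.
N(t) = K/(1 + A·e^(−rt)) = 5820/(1 + 10.758×e^(−0.285×8)).
e^(−2.28) = 0.10228; denominator = 1 + 10.758×0.10228 = 2.1003.
N = 5820/2.1003 = 2770.99.

2771 frogs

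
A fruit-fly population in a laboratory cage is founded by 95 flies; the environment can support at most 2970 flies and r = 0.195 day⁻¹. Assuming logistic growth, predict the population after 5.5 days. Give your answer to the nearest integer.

A = (K − N₀)/N₀ = (2970 − 95)/95 = 30.263.
N(t) = K/(1 + A·e^(−rt)) = 2970/(1 + 30.263×e^(−0.195×5.5)).
e^(−1.073) = 0.34215; denominator = 1 + 30.263×0.34215 = 11.355.
N = 2970/11.355 = 261.568.

262 flies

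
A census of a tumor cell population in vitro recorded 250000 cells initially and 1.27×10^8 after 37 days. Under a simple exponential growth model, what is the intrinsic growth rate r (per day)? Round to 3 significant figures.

0.168 per day

From N(t) = N₀·e^(rt): e^(r·37) = 1.27×10^8/250000 = 508.
r·37 = ln(508) = 6.2305, so r = 6.2305/37 = 0.16839.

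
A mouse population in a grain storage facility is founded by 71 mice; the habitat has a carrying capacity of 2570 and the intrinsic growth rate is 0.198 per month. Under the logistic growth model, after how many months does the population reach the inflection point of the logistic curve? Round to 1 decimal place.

18.0 months

Logistic growth is fastest at N = K/2 = 1285.
A = (K − N₀)/N₀ = 35.197. Set K/(1 + A·e^(−rt)) = K/2 → A·e^(−rt) = 1.
e^(−0.198t) = 1/35.197 = 0.0284114, so t = ln(35.197)/0.198 = 3.561/0.198 = 17.985.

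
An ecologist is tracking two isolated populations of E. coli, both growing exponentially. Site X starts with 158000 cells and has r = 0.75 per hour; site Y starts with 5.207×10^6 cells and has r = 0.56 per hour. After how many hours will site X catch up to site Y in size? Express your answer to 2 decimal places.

18.40 hours

Set 158000·e^(0.75t) = 5.207×10^6·e^(0.56t).
e^((0.75 − 0.56)t) = 5.207×10^6/158000 → e^(0.19·t) = 32.956.
0.19·t = ln(32.956) = 3.4952, so t = 3.4952/0.19 = 18.396.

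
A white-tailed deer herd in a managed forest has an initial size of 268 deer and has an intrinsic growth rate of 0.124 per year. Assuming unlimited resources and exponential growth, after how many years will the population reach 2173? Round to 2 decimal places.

16.88 years

Set N₀·e^(rt) = 2173: e^(0.124·t) = 2173/268 = 8.1082.
0.124·t = ln(8.1082) = 2.0929, so t = 2.0929/0.124 = 16.878.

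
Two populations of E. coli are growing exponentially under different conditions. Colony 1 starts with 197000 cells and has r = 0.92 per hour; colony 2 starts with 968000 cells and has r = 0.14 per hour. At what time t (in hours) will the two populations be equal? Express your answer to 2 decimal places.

Set 197000·e^(0.92t) = 968000·e^(0.14t).
e^((0.92 − 0.14)t) = 968000/197000 → e^(0.78·t) = 4.9137.
0.78·t = ln(4.9137) = 1.592, so t = 1.592/0.78 = 2.0411.

2.04 hours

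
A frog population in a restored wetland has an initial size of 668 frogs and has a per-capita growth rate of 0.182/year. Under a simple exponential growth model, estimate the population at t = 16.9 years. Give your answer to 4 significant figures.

14470 frogs

N(t) = N₀·e^(rt) = 668 × e^(0.182×16.9) = 668 × e^3.076.
e^3.076 ≈ 21.667, so N ≈ 668 × 21.667 = 14473.7.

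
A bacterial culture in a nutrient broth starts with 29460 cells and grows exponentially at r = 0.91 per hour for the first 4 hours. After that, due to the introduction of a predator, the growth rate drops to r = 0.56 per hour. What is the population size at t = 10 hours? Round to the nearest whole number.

Phase 1: N(4) = 29460·e^(0.91×4) = 29460·e^3.64 = 1.122186×10^6.
Phase 2 runs for 10 − 4 = 6 hours at r = 0.56.
N(10) = 1.122186×10^6·e^(0.56×6) = 1.122186×10^6·e^3.36 = 3.230681×10^7.

32306813 cells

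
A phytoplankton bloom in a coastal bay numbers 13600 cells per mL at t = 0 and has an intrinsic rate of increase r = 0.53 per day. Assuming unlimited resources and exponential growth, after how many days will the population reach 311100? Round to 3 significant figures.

5.91 days

Set N₀·e^(rt) = 311100: e^(0.53·t) = 311100/13600 = 22.875.
0.53·t = ln(22.875) = 3.13, so t = 3.13/0.53 = 5.9057.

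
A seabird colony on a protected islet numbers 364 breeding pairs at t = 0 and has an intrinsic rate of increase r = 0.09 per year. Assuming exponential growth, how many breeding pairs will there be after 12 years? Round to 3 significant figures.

N(t) = N₀·e^(rt) = 364 × e^(0.09×12) = 364 × e^1.08.
e^1.08 ≈ 2.9447, so N ≈ 364 × 2.9447 = 1071.86.

1070 breeding pairs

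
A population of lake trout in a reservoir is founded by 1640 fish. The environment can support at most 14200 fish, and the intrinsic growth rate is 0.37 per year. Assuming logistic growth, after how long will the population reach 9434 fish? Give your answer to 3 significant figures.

A = (K − N₀)/N₀ = (14200 − 1640)/1640 = 7.6585.
Solve 14200/(1 + 7.6585·e^(−0.37t)) = 9434: 1 + 7.6585·e^(−0.37t) = 1.5052, so e^(−0.37t) = 0.0659648.
−0.37·t = ln(0.0659648) = -2.7186, so t = 2.7186/0.37 = 7.3477.

7.35 years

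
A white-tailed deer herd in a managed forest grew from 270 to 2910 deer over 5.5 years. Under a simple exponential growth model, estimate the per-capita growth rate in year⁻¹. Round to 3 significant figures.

0.432 per year

From N(t) = N₀·e^(rt): e^(r·5.5) = 2910/270 = 10.778.
r·5.5 = ln(10.778) = 2.3775, so r = 2.3775/5.5 = 0.43227.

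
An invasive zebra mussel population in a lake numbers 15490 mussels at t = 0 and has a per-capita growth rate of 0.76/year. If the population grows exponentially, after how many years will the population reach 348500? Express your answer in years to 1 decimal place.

4.1 years

Set N₀·e^(rt) = 348500: e^(0.76·t) = 348500/15490 = 22.498.
0.76·t = ln(22.498) = 3.1134, so t = 3.1134/0.76 = 4.0966.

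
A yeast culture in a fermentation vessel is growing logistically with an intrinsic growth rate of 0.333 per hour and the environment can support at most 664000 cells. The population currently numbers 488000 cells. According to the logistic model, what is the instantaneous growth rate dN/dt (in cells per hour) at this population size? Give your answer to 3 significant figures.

dN/dt = rN(1 − N/K) = 0.333 × 488000 × (1 − 488000/664000).
1 − 488000/664000 = 0.26506; dN/dt = 0.333 × 488000 × 0.26506 = 43073.

43100 cells per hour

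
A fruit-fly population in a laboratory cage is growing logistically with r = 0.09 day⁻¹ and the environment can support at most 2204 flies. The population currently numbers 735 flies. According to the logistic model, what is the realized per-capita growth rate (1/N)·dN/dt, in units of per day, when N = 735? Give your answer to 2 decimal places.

(1/N)·dN/dt = r(1 − N/K) = 0.09 × (1 − 735/2204).
= 0.09 × 0.66652 = 0.059986.

0.06 per day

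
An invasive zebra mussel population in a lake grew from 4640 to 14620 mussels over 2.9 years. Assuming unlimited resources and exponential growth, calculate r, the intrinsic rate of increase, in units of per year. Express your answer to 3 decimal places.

From N(t) = N₀·e^(rt): e^(r·2.9) = 14620/4640 = 3.1509.
r·2.9 = ln(3.1509) = 1.1477, so r = 1.1477/2.9 = 0.39575.

0.396 per year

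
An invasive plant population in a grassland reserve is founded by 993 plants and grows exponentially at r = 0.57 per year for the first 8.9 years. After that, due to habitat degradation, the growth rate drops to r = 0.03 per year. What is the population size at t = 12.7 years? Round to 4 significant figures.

177700 plants

Phase 1: N(8.9) = 993·e^(0.57×8.9) = 993·e^5.073 = 158535.
Phase 2 runs for 12.7 − 8.9 = 3.8 years at r = 0.03.
N(12.7) = 158535·e^(0.03×3.8) = 158535·e^0.114 = 177678.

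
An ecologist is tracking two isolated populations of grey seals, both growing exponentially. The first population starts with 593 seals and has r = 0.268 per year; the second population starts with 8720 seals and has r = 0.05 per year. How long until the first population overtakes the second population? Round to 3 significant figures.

12.3 years

Set 593·e^(0.268t) = 8720·e^(0.05t).
e^((0.268 − 0.05)t) = 8720/593 → e^(0.218·t) = 14.705.
0.218·t = ln(14.705) = 2.6882, so t = 2.6882/0.218 = 12.331.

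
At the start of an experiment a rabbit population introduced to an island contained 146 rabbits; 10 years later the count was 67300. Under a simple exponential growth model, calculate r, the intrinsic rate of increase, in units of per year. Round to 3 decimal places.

0.613 per year

From N(t) = N₀·e^(rt): e^(r·10) = 67300/146 = 460.96.
r·10 = ln(460.96) = 6.1333, so r = 6.1333/10 = 0.61333.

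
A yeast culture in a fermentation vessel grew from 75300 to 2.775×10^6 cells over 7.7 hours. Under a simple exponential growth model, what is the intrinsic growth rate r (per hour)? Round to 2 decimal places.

From N(t) = N₀·e^(rt): e^(r·7.7) = 2.775×10^6/75300 = 36.853.
r·7.7 = ln(36.853) = 3.6069, so r = 3.6069/7.7 = 0.46843.

0.47 per hour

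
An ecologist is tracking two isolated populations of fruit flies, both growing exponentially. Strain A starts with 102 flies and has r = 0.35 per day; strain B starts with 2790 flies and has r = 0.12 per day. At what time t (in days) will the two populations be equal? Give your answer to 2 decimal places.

14.39 days

Set 102·e^(0.35t) = 2790·e^(0.12t).
e^((0.35 − 0.12)t) = 2790/102 → e^(0.23·t) = 27.353.
0.23·t = ln(27.353) = 3.3088, so t = 3.3088/0.23 = 14.386.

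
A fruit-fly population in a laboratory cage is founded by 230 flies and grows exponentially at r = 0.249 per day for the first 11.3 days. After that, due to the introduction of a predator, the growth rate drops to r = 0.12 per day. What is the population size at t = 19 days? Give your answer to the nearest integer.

Phase 1: N(11.3) = 230·e^(0.249×11.3) = 230·e^2.814 = 3834.44.
Phase 2 runs for 19 − 11.3 = 7.7 days at r = 0.12.
N(19) = 3834.44·e^(0.12×7.7) = 3834.44·e^0.924 = 9660.29.

9660 flies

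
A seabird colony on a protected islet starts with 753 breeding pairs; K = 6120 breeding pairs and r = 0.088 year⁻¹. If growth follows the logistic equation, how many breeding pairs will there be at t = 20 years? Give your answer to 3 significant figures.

A = (K − N₀)/N₀ = (6120 − 753)/753 = 7.1275.
N(t) = K/(1 + A·e^(−rt)) = 6120/(1 + 7.1275×e^(−0.088×20)).
e^(−1.76) = 0.17204; denominator = 1 + 7.1275×0.17204 = 2.2262.
N = 6120/2.2262 = 2749.02.

2750 breeding pairs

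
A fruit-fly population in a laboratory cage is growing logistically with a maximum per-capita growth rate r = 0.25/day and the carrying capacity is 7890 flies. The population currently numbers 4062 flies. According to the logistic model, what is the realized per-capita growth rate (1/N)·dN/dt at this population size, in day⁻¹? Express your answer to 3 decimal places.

(1/N)·dN/dt = r(1 − N/K) = 0.25 × (1 − 4062/7890).
= 0.25 × 0.48517 = 0.12129.

0.121 per day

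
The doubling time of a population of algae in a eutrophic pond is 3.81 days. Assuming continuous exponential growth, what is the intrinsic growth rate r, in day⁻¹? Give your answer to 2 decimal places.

0.18 per day

r = ln(2)/t_d = 0.6931/3.81 = 0.18193.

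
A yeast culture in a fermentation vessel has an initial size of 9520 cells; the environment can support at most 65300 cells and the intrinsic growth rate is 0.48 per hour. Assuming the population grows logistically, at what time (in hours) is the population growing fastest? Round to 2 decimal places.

3.68 hours

Logistic growth is fastest at N = K/2 = 32650.
A = (K − N₀)/N₀ = 5.8592. Set K/(1 + A·e^(−rt)) = K/2 → A·e^(−rt) = 1.
e^(−0.48t) = 1/5.8592 = 0.17067, so t = ln(5.8592)/0.48 = 1.768/0.48 = 3.6834.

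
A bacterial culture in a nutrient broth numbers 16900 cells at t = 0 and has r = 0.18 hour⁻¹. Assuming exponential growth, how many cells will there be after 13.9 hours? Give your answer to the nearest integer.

206296 cells

N(t) = N₀·e^(rt) = 16900 × e^(0.18×13.9) = 16900 × e^2.502.
e^2.502 ≈ 12.207, so N ≈ 16900 × 12.207 = 206296.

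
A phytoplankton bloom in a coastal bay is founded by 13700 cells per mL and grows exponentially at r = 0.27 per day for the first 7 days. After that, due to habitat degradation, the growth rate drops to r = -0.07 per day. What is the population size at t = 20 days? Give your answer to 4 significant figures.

36500 cells per mL

Phase 1: N(7) = 13700·e^(0.27×7) = 13700·e^1.89 = 90685.4.
Phase 2 runs for 20 − 7 = 13 days at r = -0.07.
N(20) = 90685.4·e^(-0.07×13) = 90685.4·e^-0.91 = 36503.1.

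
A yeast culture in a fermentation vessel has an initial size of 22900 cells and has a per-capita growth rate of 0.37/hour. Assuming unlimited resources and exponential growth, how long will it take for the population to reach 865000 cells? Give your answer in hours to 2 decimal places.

9.82 hours

Set N₀·e^(rt) = 865000: e^(0.37·t) = 865000/22900 = 37.773.
0.37·t = ln(37.773) = 3.6316, so t = 3.6316/0.37 = 9.8151.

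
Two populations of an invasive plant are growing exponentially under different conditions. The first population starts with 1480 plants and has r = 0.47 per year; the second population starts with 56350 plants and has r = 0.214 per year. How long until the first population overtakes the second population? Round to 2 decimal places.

Set 1480·e^(0.47t) = 56350·e^(0.214t).
e^((0.47 − 0.214)t) = 56350/1480 → e^(0.256·t) = 38.074.
0.256·t = ln(38.074) = 3.6395, so t = 3.6395/0.256 = 14.217.

14.22 years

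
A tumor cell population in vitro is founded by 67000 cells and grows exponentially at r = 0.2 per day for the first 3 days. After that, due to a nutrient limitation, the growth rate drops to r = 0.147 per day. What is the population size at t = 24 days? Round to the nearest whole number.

Phase 1: N(3) = 67000·e^(0.2×3) = 67000·e^0.6 = 122082.
Phase 2 runs for 24 − 3 = 21 days at r = 0.147.
N(24) = 122082·e^(0.147×21) = 122082·e^3.087 = 2.674968×10^6.

2674968 cells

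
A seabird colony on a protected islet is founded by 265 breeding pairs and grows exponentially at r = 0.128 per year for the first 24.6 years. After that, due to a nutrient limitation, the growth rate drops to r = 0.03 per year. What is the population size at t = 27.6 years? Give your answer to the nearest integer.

6758 breeding pairs

Phase 1: N(24.6) = 265·e^(0.128×24.6) = 265·e^3.149 = 6176.64.
Phase 2 runs for 27.6 − 24.6 = 3 years at r = 0.03.
N(27.6) = 6176.64·e^(0.03×3) = 6176.64·e^0.09 = 6758.32.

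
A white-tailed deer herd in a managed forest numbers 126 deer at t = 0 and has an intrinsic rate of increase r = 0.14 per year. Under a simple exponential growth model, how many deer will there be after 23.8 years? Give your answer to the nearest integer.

N(t) = N₀·e^(rt) = 126 × e^(0.14×23.8) = 126 × e^3.332.
e^3.332 ≈ 27.994, so N ≈ 126 × 27.994 = 3527.28.

3527 deer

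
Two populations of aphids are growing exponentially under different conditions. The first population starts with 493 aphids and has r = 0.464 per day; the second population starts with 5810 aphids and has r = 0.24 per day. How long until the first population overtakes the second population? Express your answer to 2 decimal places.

11.01 days

Set 493·e^(0.464t) = 5810·e^(0.24t).
e^((0.464 − 0.24)t) = 5810/493 → e^(0.224·t) = 11.785.
0.224·t = ln(11.785) = 2.4668, so t = 2.4668/0.224 = 11.013.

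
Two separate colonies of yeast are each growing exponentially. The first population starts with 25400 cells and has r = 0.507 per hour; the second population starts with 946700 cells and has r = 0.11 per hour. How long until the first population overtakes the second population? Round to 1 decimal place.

Set 25400·e^(0.507t) = 946700·e^(0.11t).
e^((0.507 − 0.11)t) = 946700/25400 → e^(0.397·t) = 37.272.
0.397·t = ln(37.272) = 3.6182, so t = 3.6182/0.397 = 9.1139.

9.1 hours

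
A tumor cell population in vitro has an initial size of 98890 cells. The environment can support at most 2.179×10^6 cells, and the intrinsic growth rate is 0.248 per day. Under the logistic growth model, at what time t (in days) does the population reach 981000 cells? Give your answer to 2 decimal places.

11.48 days

A = (K − N₀)/N₀ = (2.179×10^6 − 98890)/98890 = 21.035.
Solve 2.179×10^6/(1 + 21.035·e^(−0.248t)) = 981000: 1 + 21.035·e^(−0.248t) = 2.2212, so e^(−0.248t) = 0.0580569.
−0.248·t = ln(0.0580569) = -2.8463, so t = 2.8463/0.248 = 11.477.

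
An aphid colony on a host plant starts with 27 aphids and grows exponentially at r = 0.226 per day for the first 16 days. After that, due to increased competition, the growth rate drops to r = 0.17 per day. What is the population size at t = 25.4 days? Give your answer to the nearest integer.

4963 aphids

Phase 1: N(16) = 27·e^(0.226×16) = 27·e^3.616 = 1004.09.
Phase 2 runs for 25.4 − 16 = 9.4 days at r = 0.17.
N(25.4) = 1004.09·e^(0.17×9.4) = 1004.09·e^1.598 = 4963.35.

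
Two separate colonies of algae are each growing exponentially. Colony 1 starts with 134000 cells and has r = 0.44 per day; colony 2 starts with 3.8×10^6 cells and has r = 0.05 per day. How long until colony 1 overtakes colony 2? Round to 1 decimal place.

8.6 days

Set 134000·e^(0.44t) = 3.8×10^6·e^(0.05t).
e^((0.44 − 0.05)t) = 3.8×10^6/134000 → e^(0.39·t) = 28.358.
0.39·t = ln(28.358) = 3.3449, so t = 3.3449/0.39 = 8.5767.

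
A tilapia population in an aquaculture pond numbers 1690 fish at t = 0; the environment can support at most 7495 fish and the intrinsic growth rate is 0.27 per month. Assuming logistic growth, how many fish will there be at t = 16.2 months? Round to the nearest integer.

7184 fish

A = (K − N₀)/N₀ = (7495 − 1690)/1690 = 3.4349.
N(t) = K/(1 + A·e^(−rt)) = 7495/(1 + 3.4349×e^(−0.27×16.2)).
e^(−4.374) = 0.012601; denominator = 1 + 3.4349×0.012601 = 1.0433.
N = 7495/1.0433 = 7184.06.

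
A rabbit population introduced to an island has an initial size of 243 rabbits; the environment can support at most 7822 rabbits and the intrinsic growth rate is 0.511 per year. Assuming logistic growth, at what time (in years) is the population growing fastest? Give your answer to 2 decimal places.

6.73 years

Logistic growth is fastest at N = K/2 = 3911.
A = (K − N₀)/N₀ = 31.189. Set K/(1 + A·e^(−rt)) = K/2 → A·e^(−rt) = 1.
e^(−0.511t) = 1/31.189 = 0.0320623, so t = ln(31.189)/0.511 = 3.4401/0.511 = 6.732.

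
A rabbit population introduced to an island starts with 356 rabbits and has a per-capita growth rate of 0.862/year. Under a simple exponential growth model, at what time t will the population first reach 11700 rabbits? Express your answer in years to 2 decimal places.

4.05 years

Set N₀·e^(rt) = 11700: e^(0.862·t) = 11700/356 = 32.865.
0.862·t = ln(32.865) = 3.4924, so t = 3.4924/0.862 = 4.0515.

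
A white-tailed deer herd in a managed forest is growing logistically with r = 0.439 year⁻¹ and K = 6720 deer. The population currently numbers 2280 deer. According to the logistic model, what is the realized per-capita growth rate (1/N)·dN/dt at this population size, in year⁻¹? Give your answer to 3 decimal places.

(1/N)·dN/dt = r(1 − N/K) = 0.439 × (1 − 2280/6720).
= 0.439 × 0.66071 = 0.29005.

0.290 per year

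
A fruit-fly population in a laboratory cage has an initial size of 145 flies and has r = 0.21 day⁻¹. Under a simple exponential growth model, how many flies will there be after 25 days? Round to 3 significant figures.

N(t) = N₀·e^(rt) = 145 × e^(0.21×25) = 145 × e^5.25.
e^5.25 ≈ 190.57, so N ≈ 145 × 190.57 = 27632.1.

27600 flies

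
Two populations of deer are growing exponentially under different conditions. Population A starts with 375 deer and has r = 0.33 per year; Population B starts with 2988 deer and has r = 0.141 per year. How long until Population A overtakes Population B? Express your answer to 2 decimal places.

Set 375·e^(0.33t) = 2988·e^(0.141t).
e^((0.33 − 0.141)t) = 2988/375 → e^(0.189·t) = 7.968.
0.189·t = ln(7.968) = 2.0754, so t = 2.0754/0.189 = 10.981.

10.98 years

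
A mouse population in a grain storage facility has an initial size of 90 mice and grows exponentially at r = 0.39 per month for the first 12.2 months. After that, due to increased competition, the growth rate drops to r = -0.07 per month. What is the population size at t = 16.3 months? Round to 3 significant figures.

Phase 1: N(12.2) = 90·e^(0.39×12.2) = 90·e^4.758 = 10486.1.
Phase 2 runs for 16.3 − 12.2 = 4.1 months at r = -0.07.
N(16.3) = 10486.1·e^(-0.07×4.1) = 10486.1·e^-0.287 = 7869.97.

7870 mice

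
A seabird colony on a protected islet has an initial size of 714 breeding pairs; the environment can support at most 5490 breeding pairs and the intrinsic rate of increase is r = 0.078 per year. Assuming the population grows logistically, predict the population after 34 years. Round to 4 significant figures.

A = (K − N₀)/N₀ = (5490 − 714)/714 = 6.6891.
N(t) = K/(1 + A·e^(−rt)) = 5490/(1 + 6.6891×e^(−0.078×34)).
e^(−2.652) = 0.07051; denominator = 1 + 6.6891×0.07051 = 1.4716.
N = 5490/1.4716 = 3730.51.

3731 breeding pairs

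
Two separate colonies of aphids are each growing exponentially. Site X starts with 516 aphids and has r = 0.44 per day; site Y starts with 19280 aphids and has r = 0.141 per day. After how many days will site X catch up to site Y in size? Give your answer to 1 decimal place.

Set 516·e^(0.44t) = 19280·e^(0.141t).
e^((0.44 − 0.141)t) = 19280/516 → e^(0.299·t) = 37.364.
0.299·t = ln(37.364) = 3.6207, so t = 3.6207/0.299 = 12.109.

12.1 days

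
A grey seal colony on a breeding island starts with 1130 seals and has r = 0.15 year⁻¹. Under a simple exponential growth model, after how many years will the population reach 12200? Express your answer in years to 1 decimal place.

15.9 years

Set N₀·e^(rt) = 12200: e^(0.15·t) = 12200/1130 = 10.796.
0.15·t = ln(10.796) = 2.3792, so t = 2.3792/0.15 = 15.861.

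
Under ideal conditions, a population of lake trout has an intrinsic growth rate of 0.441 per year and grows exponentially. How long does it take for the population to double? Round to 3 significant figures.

1.57 years

Doubling time t_d = ln(2)/r = 0.6931/0.441 = 1.5718.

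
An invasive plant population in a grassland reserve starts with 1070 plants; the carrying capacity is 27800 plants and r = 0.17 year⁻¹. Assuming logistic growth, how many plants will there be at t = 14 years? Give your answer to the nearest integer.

8394 plants

A = (K − N₀)/N₀ = (27800 − 1070)/1070 = 24.981.
N(t) = K/(1 + A·e^(−rt)) = 27800/(1 + 24.981×e^(−0.17×14)).
e^(−2.38) = 0.092551; denominator = 1 + 24.981×0.092551 = 3.312.
N = 27800/3.312 = 8393.63.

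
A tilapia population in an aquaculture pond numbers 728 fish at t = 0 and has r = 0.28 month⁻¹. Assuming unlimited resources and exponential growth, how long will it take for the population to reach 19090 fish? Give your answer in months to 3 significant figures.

11.7 months

Set N₀·e^(rt) = 19090: e^(0.28·t) = 19090/728 = 26.223.
0.28·t = ln(26.223) = 3.2666, so t = 3.2666/0.28 = 11.666.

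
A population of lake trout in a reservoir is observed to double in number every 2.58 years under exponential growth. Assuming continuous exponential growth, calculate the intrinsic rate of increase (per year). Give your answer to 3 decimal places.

0.269 per year

r = ln(2)/t_d = 0.6931/2.58 = 0.26866.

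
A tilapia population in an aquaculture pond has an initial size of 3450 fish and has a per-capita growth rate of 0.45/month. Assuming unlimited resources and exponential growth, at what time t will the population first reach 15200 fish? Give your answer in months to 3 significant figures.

3.30 months

Set N₀·e^(rt) = 15200: e^(0.45·t) = 15200/3450 = 4.4058.
0.45·t = ln(4.4058) = 1.4829, so t = 1.4829/0.45 = 3.2954.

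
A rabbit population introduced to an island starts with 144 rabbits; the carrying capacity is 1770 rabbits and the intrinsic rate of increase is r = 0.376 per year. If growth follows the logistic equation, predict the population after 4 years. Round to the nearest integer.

504 rabbits

A = (K − N₀)/N₀ = (1770 − 144)/144 = 11.292.
N(t) = K/(1 + A·e^(−rt)) = 1770/(1 + 11.292×e^(−0.376×4)).
e^(−1.504) = 0.22224; denominator = 1 + 11.292×0.22224 = 3.5095.
N = 1770/3.5095 = 504.352.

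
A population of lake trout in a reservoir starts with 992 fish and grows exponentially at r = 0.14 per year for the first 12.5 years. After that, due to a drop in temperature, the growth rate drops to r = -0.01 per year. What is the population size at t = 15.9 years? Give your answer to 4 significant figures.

Phase 1: N(12.5) = 992·e^(0.14×12.5) = 992·e^1.75 = 5708.57.
Phase 2 runs for 15.9 − 12.5 = 3.4 years at r = -0.01.
N(15.9) = 5708.57·e^(-0.01×3.4) = 5708.57·e^-0.034 = 5517.74.

5518 fish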